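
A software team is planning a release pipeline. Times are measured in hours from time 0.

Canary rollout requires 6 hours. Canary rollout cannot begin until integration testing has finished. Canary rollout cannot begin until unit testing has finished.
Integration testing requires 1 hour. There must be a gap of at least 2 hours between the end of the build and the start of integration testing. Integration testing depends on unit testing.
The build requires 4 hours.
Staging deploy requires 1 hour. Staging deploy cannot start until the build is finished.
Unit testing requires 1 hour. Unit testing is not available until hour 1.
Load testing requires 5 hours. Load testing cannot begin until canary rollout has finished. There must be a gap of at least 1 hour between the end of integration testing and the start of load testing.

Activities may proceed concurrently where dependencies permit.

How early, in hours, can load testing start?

Unit testing waits on its own release at hour 1, so it starts at hour 1 and finishes at 1 + 1 = hour 2.
The build can start immediately at hour 0; it finishes at hour 4.
Integration testing has to wait for the build (finishes hour 4, plus 2-hour gap → hour 6); unit testing (finishes hour 2). The latest of these is hour 6, so integration testing runs hour 6 to 6 + 1 = hour 7.
Canary rollout needs all of integration testing (finishes hour 7); unit testing (finishes hour 2). That puts its earliest start at hour 7; it finishes at 7 + 6 = hour 13.
Load testing waits on canary rollout (finishes hour 13); integration testing (finishes hour 7, plus 1-hour gap → hour 8). The latest of these is hour 13, which is the earliest load testing can start.

13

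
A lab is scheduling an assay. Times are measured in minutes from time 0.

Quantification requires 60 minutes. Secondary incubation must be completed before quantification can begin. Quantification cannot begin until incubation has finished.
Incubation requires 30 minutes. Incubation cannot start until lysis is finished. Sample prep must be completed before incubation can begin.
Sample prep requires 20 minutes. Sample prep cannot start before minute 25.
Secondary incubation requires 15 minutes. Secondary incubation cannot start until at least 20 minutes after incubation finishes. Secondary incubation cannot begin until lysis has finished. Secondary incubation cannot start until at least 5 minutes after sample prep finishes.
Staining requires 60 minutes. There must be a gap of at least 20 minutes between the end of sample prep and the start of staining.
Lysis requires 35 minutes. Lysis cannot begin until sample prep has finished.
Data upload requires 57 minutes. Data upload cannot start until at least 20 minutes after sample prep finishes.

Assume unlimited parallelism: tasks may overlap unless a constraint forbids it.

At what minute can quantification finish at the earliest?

205

After its own release at minute 25, sample prep can start at minute 25 and finishes at minute 45.
Lysis waits on sample prep (finishes minute 45), so it starts at minute 45 and finishes at 45 + 35 = minute 80.
Incubation needs all of lysis (finishes minute 80); sample prep (finishes minute 45). That puts its earliest start at minute 80; it finishes at 80 + 30 = minute 110.
Secondary incubation cannot start until incubation (finishes minute 110, plus 20-minute gap → minute 130); lysis (finishes minute 80); sample prep (finishes minute 45, plus 5-minute gap → minute 50). The controlling bound is minute 130, so secondary incubation finishes at 130 + 15 = minute 145.
Quantification cannot start until secondary incubation (finishes minute 145); incubation (finishes minute 110). The controlling bound is minute 145, so quantification finishes at 145 + 60 = minute 205.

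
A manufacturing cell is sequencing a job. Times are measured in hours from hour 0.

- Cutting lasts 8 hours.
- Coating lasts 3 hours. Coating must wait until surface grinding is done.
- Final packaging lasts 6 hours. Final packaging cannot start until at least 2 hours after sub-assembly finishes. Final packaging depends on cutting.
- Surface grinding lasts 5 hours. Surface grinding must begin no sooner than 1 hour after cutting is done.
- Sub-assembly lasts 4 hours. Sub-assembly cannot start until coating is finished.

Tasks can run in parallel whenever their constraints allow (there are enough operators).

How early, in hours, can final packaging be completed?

29

Cutting has no prerequisites, so it starts at hour 0 and finishes at hour 8.
After cutting (finishes hour 8, plus 1-hour gap → hour 9), surface grinding can start at hour 9 and finishes at hour 14.
Coating waits on surface grinding (finishes hour 14), so it starts at hour 14 and finishes at 14 + 3 = hour 17.
After coating (finishes hour 17), sub-assembly can start at hour 17 and finishes at hour 21.
Final packaging needs all of sub-assembly (finishes hour 21, plus 2-hour gap → hour 23); cutting (finishes hour 8). That puts its earliest start at hour 23; it finishes at 23 + 6 = hour 29.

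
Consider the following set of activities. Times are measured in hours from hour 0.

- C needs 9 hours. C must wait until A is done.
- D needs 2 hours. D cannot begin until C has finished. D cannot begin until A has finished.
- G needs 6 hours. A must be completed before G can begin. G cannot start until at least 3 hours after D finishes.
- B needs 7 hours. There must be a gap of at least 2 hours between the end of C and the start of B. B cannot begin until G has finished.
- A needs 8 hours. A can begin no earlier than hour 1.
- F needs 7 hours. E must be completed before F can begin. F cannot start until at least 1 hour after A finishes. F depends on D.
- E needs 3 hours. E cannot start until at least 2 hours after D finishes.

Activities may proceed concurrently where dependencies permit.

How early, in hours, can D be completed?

20

A cannot begin until its own release at hour 1. It runs from hour 1 to 1 + 8 = hour 9.
After A (finishes hour 9), C can start at hour 9 and finishes at hour 18.
For D: C (finishes hour 18); A (finishes hour 9). Taking the maximum gives a start of hour 18, and it finishes at 18 + 2 = hour 20.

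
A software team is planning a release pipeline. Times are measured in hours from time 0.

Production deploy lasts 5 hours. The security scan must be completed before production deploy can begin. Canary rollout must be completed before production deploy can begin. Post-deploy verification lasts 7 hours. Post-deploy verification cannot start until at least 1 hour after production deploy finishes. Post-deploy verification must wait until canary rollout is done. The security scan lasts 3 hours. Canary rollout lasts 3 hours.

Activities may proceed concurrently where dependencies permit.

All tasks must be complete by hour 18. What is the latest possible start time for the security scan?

2

Nothing follows post-deploy verification; the deadline of hour 18 is its only limit. It must start by 18 − 7 = hour 11.
Production deploy has to be done before post-deploy verification (must start by hour 11, minus 1-hour gap → hour 10). That means finishing by hour 10, i.e. starting by 10 − 5 = hour 5.
The security scan feeds into production deploy (must start by hour 5); so the security scan must finish by hour 5 and therefore start by hour 2.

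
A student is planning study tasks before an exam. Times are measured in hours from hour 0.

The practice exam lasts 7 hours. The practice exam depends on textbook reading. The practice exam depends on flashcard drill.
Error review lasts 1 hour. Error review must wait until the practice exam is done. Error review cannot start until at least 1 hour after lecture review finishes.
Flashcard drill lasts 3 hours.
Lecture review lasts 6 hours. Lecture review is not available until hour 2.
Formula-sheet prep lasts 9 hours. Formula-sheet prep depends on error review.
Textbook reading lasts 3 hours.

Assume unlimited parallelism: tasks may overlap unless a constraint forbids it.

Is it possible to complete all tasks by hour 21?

Flashcard drill can start immediately at hour 0; it finishes at hour 3.
After its own release at hour 2, lecture review can start at hour 2 and finishes at hour 8.
Nothing blocks textbook reading, so it runs from hour 0 to hour 3.
For the practice exam: textbook reading (finishes hour 3); flashcard drill (finishes hour 3). Taking the maximum gives a start of hour 3, and it finishes at 3 + 7 = hour 10.
Error review cannot start until the practice exam (finishes hour 10); lecture review (finishes hour 8, plus 1-hour gap → hour 9). The controlling bound is hour 10, so error review finishes at 10 + 1 = hour 11.
Formula-sheet prep waits on error review (finishes hour 11), so it starts at hour 11 and finishes at 11 + 9 = hour 20.
Every task is finished by hour 20, which is no later than the deadline of 21, so the schedule is feasible.

Yes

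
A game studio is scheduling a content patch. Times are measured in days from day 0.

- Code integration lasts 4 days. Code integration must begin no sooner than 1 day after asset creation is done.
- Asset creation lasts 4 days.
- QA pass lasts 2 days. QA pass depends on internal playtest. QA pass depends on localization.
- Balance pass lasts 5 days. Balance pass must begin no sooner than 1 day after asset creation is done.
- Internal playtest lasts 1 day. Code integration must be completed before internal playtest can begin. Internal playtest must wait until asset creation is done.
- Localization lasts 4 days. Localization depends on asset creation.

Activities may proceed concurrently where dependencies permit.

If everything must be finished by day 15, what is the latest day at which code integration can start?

Nothing follows QA pass; the deadline of day 15 is its only limit. It must start by 15 − 2 = day 13.
Since QA pass (must start by day 13) depends on it, internal playtest must finish by day 13. Backing off its 1-day duration gives a latest start of day 12.
Since internal playtest (must start by day 12) depends on it, code integration must finish by day 12. Backing off its 4-day duration gives a latest start of day 8.

8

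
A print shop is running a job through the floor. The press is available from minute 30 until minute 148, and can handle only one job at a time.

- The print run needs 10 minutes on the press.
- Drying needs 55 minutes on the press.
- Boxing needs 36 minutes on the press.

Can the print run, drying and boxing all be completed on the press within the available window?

Yes

The press window is 148 − 30 = 118 minutes.
Running back to back, the jobs need 10 + 55 + 36 = 101 minutes on the press.
Since 101 ≤ 118, they fit within the window.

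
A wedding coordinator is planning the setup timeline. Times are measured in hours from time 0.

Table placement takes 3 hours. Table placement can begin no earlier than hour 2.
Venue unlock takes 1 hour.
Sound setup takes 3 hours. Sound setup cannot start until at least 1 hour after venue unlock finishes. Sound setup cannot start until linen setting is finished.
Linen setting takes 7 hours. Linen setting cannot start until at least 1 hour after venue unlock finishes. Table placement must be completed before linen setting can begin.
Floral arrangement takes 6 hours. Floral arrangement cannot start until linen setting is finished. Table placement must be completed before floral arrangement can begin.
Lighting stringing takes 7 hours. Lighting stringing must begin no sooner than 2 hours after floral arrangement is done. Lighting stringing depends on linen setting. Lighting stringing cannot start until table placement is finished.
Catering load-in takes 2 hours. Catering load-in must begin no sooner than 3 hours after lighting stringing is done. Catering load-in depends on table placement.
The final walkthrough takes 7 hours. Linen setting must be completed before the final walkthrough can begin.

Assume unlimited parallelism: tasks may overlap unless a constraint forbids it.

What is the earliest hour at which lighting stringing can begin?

20

After its own release at hour 2, table placement can start at hour 2 and finishes at hour 5.
Venue unlock can start immediately at hour 0; it finishes at hour 1.
Linen setting cannot start until venue unlock (finishes hour 1, plus 1-hour gap → hour 2); table placement (finishes hour 5). The controlling bound is hour 5, so linen setting finishes at 5 + 7 = hour 12.
Floral arrangement needs all of linen setting (finishes hour 12); table placement (finishes hour 5). That puts its earliest start at hour 12; it finishes at 12 + 6 = hour 18.
Lighting stringing waits on floral arrangement (finishes hour 18, plus 2-hour gap → hour 20); linen setting (finishes hour 12); table placement (finishes hour 5). The latest of these is hour 20, which is the earliest lighting stringing can start.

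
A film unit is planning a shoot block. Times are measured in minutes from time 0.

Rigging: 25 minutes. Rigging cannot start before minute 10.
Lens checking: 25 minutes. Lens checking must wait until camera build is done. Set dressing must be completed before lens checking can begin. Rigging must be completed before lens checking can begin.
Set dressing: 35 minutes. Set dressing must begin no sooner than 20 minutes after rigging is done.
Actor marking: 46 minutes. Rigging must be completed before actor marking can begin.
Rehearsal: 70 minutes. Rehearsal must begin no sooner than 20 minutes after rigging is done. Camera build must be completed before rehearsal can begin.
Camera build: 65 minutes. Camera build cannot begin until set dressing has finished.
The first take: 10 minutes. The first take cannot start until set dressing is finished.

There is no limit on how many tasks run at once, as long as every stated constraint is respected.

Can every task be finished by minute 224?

Rigging waits on its own release at minute 10, so it starts at minute 10 and finishes at 10 + 25 = minute 35.
After rigging (finishes minute 35), actor marking can start at minute 35 and finishes at minute 81.
After rigging (finishes minute 35, plus 20-minute gap → minute 55), set dressing can start at minute 55 and finishes at minute 90.
After set dressing (finishes minute 90), the first take can start at minute 90 and finishes at minute 100.
Camera build waits on set dressing (finishes minute 90), so it starts at minute 90 and finishes at 90 + 65 = minute 155.
Rehearsal needs all of rigging (finishes minute 35, plus 20-minute gap → minute 55); camera build (finishes minute 155). That puts its earliest start at minute 155; it finishes at 155 + 70 = minute 225.
Lens checking cannot start until camera build (finishes minute 155); set dressing (finishes minute 90); rigging (finishes minute 35). The controlling bound is minute 155, so lens checking finishes at 155 + 25 = minute 180.
The earliest everything can be done is minute 225, which is after the deadline of 224, so it is not possible.

No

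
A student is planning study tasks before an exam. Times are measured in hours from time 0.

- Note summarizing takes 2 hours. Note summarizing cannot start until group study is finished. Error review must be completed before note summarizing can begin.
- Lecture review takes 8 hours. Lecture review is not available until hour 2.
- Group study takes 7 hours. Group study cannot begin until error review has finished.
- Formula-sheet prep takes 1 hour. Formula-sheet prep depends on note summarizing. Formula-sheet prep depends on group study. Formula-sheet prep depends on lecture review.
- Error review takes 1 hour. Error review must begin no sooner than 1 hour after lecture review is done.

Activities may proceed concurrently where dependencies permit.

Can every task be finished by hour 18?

Lecture review cannot begin until its own release at hour 2. It runs from hour 2 to 2 + 8 = hour 10.
Error review cannot begin until lecture review (finishes hour 10, plus 1-hour gap → hour 11). It runs from hour 11 to 11 + 1 = hour 12.
Group study cannot begin until error review (finishes hour 12). It runs from hour 12 to 12 + 7 = hour 19.
Note summarizing has to wait for group study (finishes hour 19); error review (finishes hour 12). The latest of these is hour 19, so note summarizing runs hour 19 to 19 + 2 = hour 21.
For formula-sheet prep: note summarizing (finishes hour 21); group study (finishes hour 19); lecture review (finishes hour 10). Taking the maximum gives a start of hour 21, and it finishes at 21 + 1 = hour 22.
The earliest everything can be done is hour 22, which is after the deadline of 18, so it is not possible.

No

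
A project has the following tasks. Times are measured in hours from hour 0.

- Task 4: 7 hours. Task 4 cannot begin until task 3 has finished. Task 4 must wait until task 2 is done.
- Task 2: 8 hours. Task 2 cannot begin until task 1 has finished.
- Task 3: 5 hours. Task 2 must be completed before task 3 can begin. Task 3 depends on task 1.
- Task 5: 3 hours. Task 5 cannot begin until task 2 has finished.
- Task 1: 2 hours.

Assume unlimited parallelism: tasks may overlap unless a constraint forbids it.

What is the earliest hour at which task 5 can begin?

10

Task 1 has no prerequisites, so it starts at hour 0 and finishes at hour 2.
Task 2 cannot begin until task 1 (finishes hour 2). It runs from hour 2 to 2 + 8 = hour 10.
Task 5 waits on task 2 (finishes hour 10), so the earliest it can start is hour 10.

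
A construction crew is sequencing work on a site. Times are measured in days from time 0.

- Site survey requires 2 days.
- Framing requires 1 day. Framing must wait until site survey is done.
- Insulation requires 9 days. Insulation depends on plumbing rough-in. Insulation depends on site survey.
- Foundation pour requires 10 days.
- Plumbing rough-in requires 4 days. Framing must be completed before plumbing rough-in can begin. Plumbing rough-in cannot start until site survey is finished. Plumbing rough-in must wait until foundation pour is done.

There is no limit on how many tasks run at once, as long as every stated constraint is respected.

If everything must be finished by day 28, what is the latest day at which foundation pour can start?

To finish by day 28, insulation (duration 9) must start no later than day 19.
Plumbing rough-in must finish before insulation (must start by day 19). With a 4-day duration, plumbing rough-in must start by 19 − 4 = day 15.
Foundation pour has to be done before plumbing rough-in (must start by day 15). That means finishing by day 15, i.e. starting by 15 − 10 = day 5.

5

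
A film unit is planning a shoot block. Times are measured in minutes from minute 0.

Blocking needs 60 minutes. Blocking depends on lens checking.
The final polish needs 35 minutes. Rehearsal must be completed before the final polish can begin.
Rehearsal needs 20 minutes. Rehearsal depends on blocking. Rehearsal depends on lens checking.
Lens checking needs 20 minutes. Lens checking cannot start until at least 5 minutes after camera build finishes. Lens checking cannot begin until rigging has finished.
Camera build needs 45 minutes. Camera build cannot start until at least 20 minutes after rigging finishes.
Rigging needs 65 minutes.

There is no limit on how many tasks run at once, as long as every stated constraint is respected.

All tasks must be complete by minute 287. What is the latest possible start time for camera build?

102

Nothing follows the final polish; the deadline of minute 287 is its only limit. It must start by 287 − 35 = minute 252.
Since the final polish (must start by minute 252) depends on it, rehearsal must finish by minute 252. Backing off its 20-minute duration gives a latest start of minute 232.
Blocking has to be done before rehearsal (must start by minute 232). That means finishing by minute 232, i.e. starting by 232 − 60 = minute 172.
Lens checking must finish in time for blocking (must start by minute 172); rehearsal (must start by minute 232). The tightest is minute 172, so lens checking must start by 172 − 20 = minute 152.
Since lens checking (must start by minute 152, minus 5-minute gap → minute 147) depends on it, camera build must finish by minute 147. Backing off its 45-minute duration gives a latest start of minute 102.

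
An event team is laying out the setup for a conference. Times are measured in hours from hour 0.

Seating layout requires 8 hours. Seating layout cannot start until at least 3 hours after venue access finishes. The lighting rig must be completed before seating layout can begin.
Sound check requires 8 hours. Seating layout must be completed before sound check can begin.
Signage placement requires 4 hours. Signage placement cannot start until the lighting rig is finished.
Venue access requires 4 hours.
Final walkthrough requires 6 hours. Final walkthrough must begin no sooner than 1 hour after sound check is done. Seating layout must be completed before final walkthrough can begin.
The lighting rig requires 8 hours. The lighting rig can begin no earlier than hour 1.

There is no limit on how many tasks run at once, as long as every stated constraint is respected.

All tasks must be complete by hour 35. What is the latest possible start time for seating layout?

12

Final walkthrough has no dependents, so it just needs to finish by hour 35. Starting by 35 − 6 = hour 29 achieves that.
Sound check feeds into final walkthrough (must start by hour 29, minus 1-hour gap → hour 28); so sound check must finish by hour 28 and therefore start by hour 20.
Seating layout has several dependents: sound check (must start by hour 20); final walkthrough (must start by hour 29). The earliest of those limits is hour 20, so seating layout must start by 20 − 8 = hour 12.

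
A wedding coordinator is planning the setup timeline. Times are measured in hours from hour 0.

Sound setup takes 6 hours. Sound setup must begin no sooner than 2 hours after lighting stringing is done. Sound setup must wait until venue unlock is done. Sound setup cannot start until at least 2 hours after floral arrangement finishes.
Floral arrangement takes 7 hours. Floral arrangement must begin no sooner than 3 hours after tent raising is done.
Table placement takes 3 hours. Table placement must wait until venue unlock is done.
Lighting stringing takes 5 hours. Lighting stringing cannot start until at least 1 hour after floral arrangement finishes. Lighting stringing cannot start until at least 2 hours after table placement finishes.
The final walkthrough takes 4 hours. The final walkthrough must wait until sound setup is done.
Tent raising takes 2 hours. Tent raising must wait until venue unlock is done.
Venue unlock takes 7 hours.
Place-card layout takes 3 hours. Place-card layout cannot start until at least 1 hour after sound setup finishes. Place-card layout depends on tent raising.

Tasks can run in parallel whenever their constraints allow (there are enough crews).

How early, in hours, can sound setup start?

Venue unlock has no prerequisites, so it starts at hour 0 and finishes at hour 7.
Table placement waits on venue unlock (finishes hour 7), so it starts at hour 7 and finishes at 7 + 3 = hour 10.
After venue unlock (finishes hour 7), tent raising can start at hour 7 and finishes at hour 9.
After tent raising (finishes hour 9, plus 3-hour gap → hour 12), floral arrangement can start at hour 12 and finishes at hour 19.
For lighting stringing: floral arrangement (finishes hour 19, plus 1-hour gap → hour 20); table placement (finishes hour 10, plus 2-hour gap → hour 12). Taking the maximum gives a start of hour 20, and it finishes at 20 + 5 = hour 25.
Sound setup waits on lighting stringing (finishes hour 25, plus 2-hour gap → hour 27); venue unlock (finishes hour 7); floral arrangement (finishes hour 19, plus 2-hour gap → hour 21). The latest of these is hour 27, which is the earliest sound setup can start.

27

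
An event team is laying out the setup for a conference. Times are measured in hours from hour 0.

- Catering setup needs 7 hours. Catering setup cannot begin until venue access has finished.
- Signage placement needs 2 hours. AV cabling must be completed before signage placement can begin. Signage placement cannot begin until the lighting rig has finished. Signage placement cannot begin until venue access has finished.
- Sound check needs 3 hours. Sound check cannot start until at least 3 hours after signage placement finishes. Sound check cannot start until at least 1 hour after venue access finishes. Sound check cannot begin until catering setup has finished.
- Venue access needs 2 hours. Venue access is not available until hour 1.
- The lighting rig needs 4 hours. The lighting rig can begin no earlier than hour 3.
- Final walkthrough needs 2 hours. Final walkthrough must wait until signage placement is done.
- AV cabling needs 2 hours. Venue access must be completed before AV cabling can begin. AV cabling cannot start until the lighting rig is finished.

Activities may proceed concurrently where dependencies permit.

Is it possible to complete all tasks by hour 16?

No

The lighting rig waits on its own release at hour 3, so it starts at hour 3 and finishes at 3 + 4 = hour 7.
After its own release at hour 1, venue access can start at hour 1 and finishes at hour 3.
Catering setup waits on venue access (finishes hour 3), so it starts at hour 3 and finishes at 3 + 7 = hour 10.
AV cabling needs all of venue access (finishes hour 3); the lighting rig (finishes hour 7). That puts its earliest start at hour 7; it finishes at 7 + 2 = hour 9.
Signage placement cannot start until AV cabling (finishes hour 9); the lighting rig (finishes hour 7); venue access (finishes hour 3). The controlling bound is hour 9, so signage placement finishes at 9 + 2 = hour 11.
After signage placement (finishes hour 11), final walkthrough can start at hour 11 and finishes at hour 13.
For sound check: signage placement (finishes hour 11, plus 3-hour gap → hour 14); venue access (finishes hour 3, plus 1-hour gap → hour 4); catering setup (finishes hour 10). Taking the maximum gives a start of hour 14, and it finishes at 14 + 3 = hour 17.
The earliest everything can be done is hour 17, which is after the deadline of 16, so it is not possible.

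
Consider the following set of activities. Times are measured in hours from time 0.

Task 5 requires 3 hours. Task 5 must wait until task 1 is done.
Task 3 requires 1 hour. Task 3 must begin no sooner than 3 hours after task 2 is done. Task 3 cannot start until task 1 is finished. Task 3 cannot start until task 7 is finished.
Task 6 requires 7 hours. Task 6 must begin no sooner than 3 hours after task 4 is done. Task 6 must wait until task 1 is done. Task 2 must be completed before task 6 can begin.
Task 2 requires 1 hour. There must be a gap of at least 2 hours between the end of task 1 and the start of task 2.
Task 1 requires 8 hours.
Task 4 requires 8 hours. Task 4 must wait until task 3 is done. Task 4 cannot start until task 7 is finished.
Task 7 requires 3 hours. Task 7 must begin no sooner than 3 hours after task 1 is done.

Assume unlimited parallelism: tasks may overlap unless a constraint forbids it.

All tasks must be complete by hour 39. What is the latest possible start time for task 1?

6

Task 6 must finish by hour 39; it takes 7 hours, so it must start by 39 − 7 = hour 32.
Since task 6 (must start by hour 32, minus 3-hour gap → hour 29) depends on it, task 4 must finish by hour 29. Backing off its 8-hour duration gives a latest start of hour 21.
Task 3 feeds into task 4 (must start by hour 21); so task 3 must finish by hour 21 and therefore start by hour 20.
Task 2 has several dependents: task 3 (must start by hour 20, minus 3-hour gap → hour 17); task 6 (must start by hour 32). The earliest of those limits is hour 17, so task 2 must start by 17 − 1 = hour 16.
Nothing follows task 5; the deadline of hour 39 is its only limit. It must start by 39 − 3 = hour 36.
Task 7 has several dependents: task 3 (must start by hour 20); task 4 (must start by hour 21). The earliest of those limits is hour 20, so task 7 must start by 20 − 3 = hour 17.
For task 1: task 2 (must start by hour 16, minus 2-hour gap → hour 14); task 3 (must start by hour 20); task 5 (must start by hour 36); task 6 (must start by hour 32); task 7 (must start by hour 17, minus 3-hour gap → hour 14). The most restrictive is hour 14; with an 8-hour duration, task 1 must start by hour 6.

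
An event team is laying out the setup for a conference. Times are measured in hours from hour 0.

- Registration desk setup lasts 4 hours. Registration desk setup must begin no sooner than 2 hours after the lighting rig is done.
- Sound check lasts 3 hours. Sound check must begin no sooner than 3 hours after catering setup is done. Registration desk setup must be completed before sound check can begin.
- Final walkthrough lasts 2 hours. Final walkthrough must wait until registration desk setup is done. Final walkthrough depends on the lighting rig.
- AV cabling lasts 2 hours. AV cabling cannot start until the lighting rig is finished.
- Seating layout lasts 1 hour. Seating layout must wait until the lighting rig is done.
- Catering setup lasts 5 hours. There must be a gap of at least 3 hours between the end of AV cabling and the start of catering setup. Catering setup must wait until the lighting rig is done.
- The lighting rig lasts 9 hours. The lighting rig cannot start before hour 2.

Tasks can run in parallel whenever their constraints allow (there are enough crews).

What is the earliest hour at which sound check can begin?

After its own release at hour 2, the lighting rig can start at hour 2 and finishes at hour 11.
Registration desk setup cannot begin until the lighting rig (finishes hour 11, plus 2-hour gap → hour 13). It runs from hour 13 to 13 + 4 = hour 17.
AV cabling waits on the lighting rig (finishes hour 11), so it starts at hour 11 and finishes at 11 + 2 = hour 13.
Catering setup has to wait for AV cabling (finishes hour 13, plus 3-hour gap → hour 16); the lighting rig (finishes hour 11). The latest of these is hour 16, so catering setup runs hour 16 to 16 + 5 = hour 21.
Sound check waits on catering setup (finishes hour 21, plus 3-hour gap → hour 24); registration desk setup (finishes hour 17). The latest of these is hour 24, which is the earliest sound check can start.

24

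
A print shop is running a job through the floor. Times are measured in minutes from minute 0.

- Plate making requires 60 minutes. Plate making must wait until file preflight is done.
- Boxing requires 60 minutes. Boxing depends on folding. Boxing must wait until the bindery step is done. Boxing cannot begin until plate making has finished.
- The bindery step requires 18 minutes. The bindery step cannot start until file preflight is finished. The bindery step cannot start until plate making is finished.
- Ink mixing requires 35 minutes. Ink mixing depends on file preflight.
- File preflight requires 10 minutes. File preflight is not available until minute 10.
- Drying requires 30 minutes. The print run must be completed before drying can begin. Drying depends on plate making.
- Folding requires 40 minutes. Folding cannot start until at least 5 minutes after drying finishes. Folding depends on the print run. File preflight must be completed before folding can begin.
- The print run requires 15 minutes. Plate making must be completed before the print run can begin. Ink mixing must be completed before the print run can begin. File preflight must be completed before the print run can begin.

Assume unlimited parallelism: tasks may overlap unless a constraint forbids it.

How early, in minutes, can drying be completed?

125

File preflight cannot begin until its own release at minute 10. It runs from minute 10 to 10 + 10 = minute 20.
Ink mixing waits on file preflight (finishes minute 20), so it starts at minute 20 and finishes at 20 + 35 = minute 55.
After file preflight (finishes minute 20), plate making can start at minute 20 and finishes at minute 80.
The print run has to wait for plate making (finishes minute 80); ink mixing (finishes minute 55); file preflight (finishes minute 20). The latest of these is minute 80, so the print run runs minute 80 to 80 + 15 = minute 95.
Drying has to wait for the print run (finishes minute 95); plate making (finishes minute 80). The latest of these is minute 95, so drying runs minute 95 to 95 + 30 = minute 125.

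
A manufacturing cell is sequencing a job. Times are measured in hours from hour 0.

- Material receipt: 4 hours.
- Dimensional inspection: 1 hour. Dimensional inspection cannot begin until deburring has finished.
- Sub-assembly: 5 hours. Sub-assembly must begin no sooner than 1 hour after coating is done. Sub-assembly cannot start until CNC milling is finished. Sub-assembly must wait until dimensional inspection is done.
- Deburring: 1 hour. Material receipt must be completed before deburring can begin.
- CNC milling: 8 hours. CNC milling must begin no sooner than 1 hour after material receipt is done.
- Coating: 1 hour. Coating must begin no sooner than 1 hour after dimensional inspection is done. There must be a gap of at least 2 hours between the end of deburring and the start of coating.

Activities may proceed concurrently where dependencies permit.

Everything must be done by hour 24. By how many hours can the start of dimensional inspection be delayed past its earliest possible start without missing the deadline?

10

Nothing blocks material receipt, so it runs from hour 0 to hour 4.
After material receipt (finishes hour 4), deburring can start at hour 4 and finishes at hour 5.
Dimensional inspection cannot begin until deburring (finishes hour 5). It runs from hour 5 to 5 + 1 = hour 6.

Working backward from the deadline:
To finish by hour 24, sub-assembly (duration 5) must start no later than hour 19.
Coating must finish before sub-assembly (must start by hour 19, minus 1-hour gap → hour 18). With a 1-hour duration, coating must start by 18 − 1 = hour 17.
For dimensional inspection: coating (must start by hour 17, minus 1-hour gap → hour 16); sub-assembly (must start by hour 19). The most restrictive is hour 16; with a 1-hour duration, dimensional inspection must start by hour 15.
So dimensional inspection can start as early as hour 5 and as late as hour 15, giving 15 − 5 = 10 hours of slack.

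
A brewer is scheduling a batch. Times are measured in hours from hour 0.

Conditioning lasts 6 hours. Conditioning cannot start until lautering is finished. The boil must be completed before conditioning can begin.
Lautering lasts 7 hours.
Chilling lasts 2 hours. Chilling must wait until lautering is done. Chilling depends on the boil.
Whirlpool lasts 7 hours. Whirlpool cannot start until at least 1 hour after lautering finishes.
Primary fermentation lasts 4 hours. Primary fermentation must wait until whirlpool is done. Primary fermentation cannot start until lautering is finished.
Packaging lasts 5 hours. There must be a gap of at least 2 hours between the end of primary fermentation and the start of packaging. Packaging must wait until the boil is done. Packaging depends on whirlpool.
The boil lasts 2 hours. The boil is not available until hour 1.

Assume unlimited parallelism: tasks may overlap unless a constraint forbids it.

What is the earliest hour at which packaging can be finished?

26

The boil waits on its own release at hour 1, so it starts at hour 1 and finishes at 1 + 2 = hour 3.
Lautering can start immediately at hour 0; it finishes at hour 7.
Whirlpool waits on lautering (finishes hour 7, plus 1-hour gap → hour 8), so it starts at hour 8 and finishes at 8 + 7 = hour 15.
Primary fermentation has to wait for whirlpool (finishes hour 15); lautering (finishes hour 7). The latest of these is hour 15, so primary fermentation runs hour 15 to 15 + 4 = hour 19.
Packaging cannot start until primary fermentation (finishes hour 19, plus 2-hour gap → hour 21); the boil (finishes hour 3); whirlpool (finishes hour 15). The controlling bound is hour 21, so packaging finishes at 21 + 5 = hour 26.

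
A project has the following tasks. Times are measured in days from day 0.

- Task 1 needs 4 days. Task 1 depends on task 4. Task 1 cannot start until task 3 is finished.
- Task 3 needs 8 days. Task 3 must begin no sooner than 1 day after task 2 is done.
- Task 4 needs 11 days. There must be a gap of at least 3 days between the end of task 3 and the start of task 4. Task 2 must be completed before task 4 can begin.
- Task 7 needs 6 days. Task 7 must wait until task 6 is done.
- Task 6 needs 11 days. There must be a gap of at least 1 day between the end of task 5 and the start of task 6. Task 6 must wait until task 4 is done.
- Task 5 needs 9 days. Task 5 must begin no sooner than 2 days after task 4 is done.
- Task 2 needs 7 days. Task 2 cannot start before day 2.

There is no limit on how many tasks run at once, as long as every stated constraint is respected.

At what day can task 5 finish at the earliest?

Task 2 cannot begin until its own release at day 2. It runs from day 2 to 2 + 7 = day 9.
Task 3 waits on task 2 (finishes day 9, plus 1-day gap → day 10), so it starts at day 10 and finishes at 10 + 8 = day 18.
Task 4 needs all of task 3 (finishes day 18, plus 3-day gap → day 21); task 2 (finishes day 9). That puts its earliest start at day 21; it finishes at 21 + 11 = day 32.
Task 5 waits on task 4 (finishes day 32, plus 2-day gap → day 34), so it starts at day 34 and finishes at 34 + 9 = day 43.

43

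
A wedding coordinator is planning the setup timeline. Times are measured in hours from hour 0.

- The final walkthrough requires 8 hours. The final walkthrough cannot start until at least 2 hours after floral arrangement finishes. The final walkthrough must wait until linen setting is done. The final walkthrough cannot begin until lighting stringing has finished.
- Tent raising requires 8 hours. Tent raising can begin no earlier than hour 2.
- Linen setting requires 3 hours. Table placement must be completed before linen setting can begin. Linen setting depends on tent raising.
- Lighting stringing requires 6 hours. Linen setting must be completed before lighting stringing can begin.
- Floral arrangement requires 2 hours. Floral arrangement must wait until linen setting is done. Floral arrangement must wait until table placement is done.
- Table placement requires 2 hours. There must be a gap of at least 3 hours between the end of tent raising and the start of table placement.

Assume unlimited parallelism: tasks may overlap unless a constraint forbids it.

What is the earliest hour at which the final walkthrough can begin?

24

After its own release at hour 2, tent raising can start at hour 2 and finishes at hour 10.
Table placement cannot begin until tent raising (finishes hour 10, plus 3-hour gap → hour 13). It runs from hour 13 to 13 + 2 = hour 15.
For linen setting: table placement (finishes hour 15); tent raising (finishes hour 10). Taking the maximum gives a start of hour 15, and it finishes at 15 + 3 = hour 18.
Lighting stringing cannot begin until linen setting (finishes hour 18). It runs from hour 18 to 18 + 6 = hour 24.
Floral arrangement cannot start until linen setting (finishes hour 18); table placement (finishes hour 15). The controlling bound is hour 18, so floral arrangement finishes at 18 + 2 = hour 20.
The final walkthrough waits on floral arrangement (finishes hour 20, plus 2-hour gap → hour 22); linen setting (finishes hour 18); lighting stringing (finishes hour 24). The latest of these is hour 24, which is the earliest the final walkthrough can start.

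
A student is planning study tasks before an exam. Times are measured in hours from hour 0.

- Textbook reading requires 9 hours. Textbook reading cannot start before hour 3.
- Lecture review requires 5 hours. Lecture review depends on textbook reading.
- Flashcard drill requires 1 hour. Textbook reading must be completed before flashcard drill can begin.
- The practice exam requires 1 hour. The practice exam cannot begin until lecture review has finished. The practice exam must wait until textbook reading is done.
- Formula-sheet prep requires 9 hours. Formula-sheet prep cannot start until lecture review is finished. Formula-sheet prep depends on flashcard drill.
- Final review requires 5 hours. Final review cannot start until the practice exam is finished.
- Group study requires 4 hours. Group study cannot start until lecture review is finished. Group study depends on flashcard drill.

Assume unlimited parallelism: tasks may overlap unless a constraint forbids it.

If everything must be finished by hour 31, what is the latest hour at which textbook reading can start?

Final review must finish by hour 31; it takes 5 hours, so it must start by 31 − 5 = hour 26.
The practice exam must finish before final review (must start by hour 26). With a 1-hour duration, the practice exam must start by 26 − 1 = hour 25.
To finish by hour 31, group study (duration 4) must start no later than hour 27.
Nothing follows formula-sheet prep; the deadline of hour 31 is its only limit. It must start by 31 − 9 = hour 22.
Lecture review has several dependents: the practice exam (must start by hour 25); group study (must start by hour 27); formula-sheet prep (must start by hour 22). The earliest of those limits is hour 22, so lecture review must start by 22 − 5 = hour 17.
Flashcard drill must finish in time for group study (must start by hour 27); formula-sheet prep (must start by hour 22). The tightest is hour 22, so flashcard drill must start by 22 − 1 = hour 21.
Textbook reading has several dependents: lecture review (must start by hour 17); flashcard drill (must start by hour 21); the practice exam (must start by hour 25). The earliest of those limits is hour 17, so textbook reading must start by 17 − 9 = hour 8.

8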